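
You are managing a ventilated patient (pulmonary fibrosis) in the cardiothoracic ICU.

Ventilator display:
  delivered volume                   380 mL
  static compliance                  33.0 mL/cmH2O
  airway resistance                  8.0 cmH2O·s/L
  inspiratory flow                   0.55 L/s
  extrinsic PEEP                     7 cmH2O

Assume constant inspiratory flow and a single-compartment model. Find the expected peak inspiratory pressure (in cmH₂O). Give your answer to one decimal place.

Equation of motion (constant flow): PIP = Vt/C + R·V̇ + PEEP.
PIP = 380/33.0 + 8.0×0.55 + 7 = 11.515 + 4.4 + 7 = 22.915 cmH2O.

22.9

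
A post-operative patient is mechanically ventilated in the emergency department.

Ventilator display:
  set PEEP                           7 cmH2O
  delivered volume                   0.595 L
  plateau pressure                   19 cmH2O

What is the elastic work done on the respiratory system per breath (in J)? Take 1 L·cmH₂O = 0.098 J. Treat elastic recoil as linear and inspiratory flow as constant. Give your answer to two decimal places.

Elastic work ≈ ½ × (Pplat − PEEP) × Vt = 0.5 × (19 − 7) × 0.595 L = 0.5 × 12.0 × 0.595 = 3.57 L·cmH2O.
× 0.098 J/(L·cmH2O) → 0.3499 J.

0.35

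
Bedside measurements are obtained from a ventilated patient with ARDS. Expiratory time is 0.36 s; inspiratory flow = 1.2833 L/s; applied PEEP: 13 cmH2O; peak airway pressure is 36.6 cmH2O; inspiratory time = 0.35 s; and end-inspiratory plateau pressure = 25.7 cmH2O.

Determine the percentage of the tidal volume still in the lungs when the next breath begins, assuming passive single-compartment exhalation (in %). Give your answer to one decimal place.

30.2

Vt = flow × Ti = 1.2833 L/s × 0.35 s × 1000 mL/L = 449.16 mL.
R = (PIP − Pplat)/V̇ = (36.6 − 25.7) / 1.2833 = 10.9/1.2833 = 8.494 cmH2O·s/L.
C = Vt/(Pplat − PEEP) = 449.16 / (25.7 − 13) = 449.16/12.7 = 35.367 mL/cmH2O.
τ = R × C = 8.494 × 0.03537 L/cmH2O = 0.3004 s.
Fraction remaining at end-expiration = e^(−Te/τ) = e^(−0.36/0.3004) = 0.3017 → 30.17%.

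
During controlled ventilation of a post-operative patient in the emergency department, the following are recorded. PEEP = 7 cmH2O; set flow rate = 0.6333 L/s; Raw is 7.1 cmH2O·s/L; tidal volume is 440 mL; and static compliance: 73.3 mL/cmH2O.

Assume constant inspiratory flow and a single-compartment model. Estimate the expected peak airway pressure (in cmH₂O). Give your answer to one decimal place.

Equation of motion (constant flow): PIP = Vt/C + R·V̇ + PEEP.
PIP = 440/73.3 + 7.1×0.6333 + 7 = 6.003 + 4.496 + 7 = 17.499 cmH2O.

17.5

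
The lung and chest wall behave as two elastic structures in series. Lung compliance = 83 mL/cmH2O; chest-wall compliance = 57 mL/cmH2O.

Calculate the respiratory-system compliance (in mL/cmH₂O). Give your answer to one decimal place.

Lung and chest wall are elastances in series: 1/Crs = 1/CL + 1/Ccw.
1/Crs = 1/83 + 1/57 = 0.02959.
Crs = 33.795 mL/cmH2O.

33.8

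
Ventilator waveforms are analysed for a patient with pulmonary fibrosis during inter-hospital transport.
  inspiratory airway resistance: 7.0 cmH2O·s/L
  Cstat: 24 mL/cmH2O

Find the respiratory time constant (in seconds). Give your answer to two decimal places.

τ = R × C = 7.0 × 24 mL/cmH2O = 7.0 × 0.024 L/cmH2O = 0.168 s.

0.17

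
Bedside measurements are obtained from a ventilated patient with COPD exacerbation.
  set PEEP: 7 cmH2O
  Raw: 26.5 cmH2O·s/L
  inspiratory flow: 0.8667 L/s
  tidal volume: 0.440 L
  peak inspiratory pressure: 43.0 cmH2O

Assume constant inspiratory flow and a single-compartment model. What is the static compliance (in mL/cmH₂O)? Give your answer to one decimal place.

Equation of motion (constant flow): PIP = Vt/C + R·V̇ + PEEP.
Vt/C = PIP − R·V̇ − PEEP = 43.0 − 26.5×0.8667 − 7 = 43.0 − 22.968 − 7 = 13.032 cmH2O.
C = Vt / 13.032 = 440 / 13.032 = 33.763 mL/cmH2O.

33.8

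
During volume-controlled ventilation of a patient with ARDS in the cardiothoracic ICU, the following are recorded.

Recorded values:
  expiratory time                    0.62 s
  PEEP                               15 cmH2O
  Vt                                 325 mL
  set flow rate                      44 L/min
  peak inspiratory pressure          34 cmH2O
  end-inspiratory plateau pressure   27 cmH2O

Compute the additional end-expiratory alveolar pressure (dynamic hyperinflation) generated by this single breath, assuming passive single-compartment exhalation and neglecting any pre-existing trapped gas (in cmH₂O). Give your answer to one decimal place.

Flow: 44 L/min ÷ 60 = 0.7333 L/s.
R = (PIP − Pplat)/V̇ = (34 − 27) / 0.7333 = 7.0/0.7333 = 9.546 cmH2O·s/L.
C = Vt/(Pplat − PEEP) = 325.0 / (27 − 15) = 325.0/12.0 = 27.083 mL/cmH2O.
τ = R × C = 9.546 × 0.02708 L/cmH2O = 0.2585 s.
Fraction remaining = e^(−Te/τ) = e^(−0.62/0.2585) = 0.09086; trapped volume = 325.0 × 0.09086 = 29.53 mL.
Additional alveolar pressure from trapping ≈ V_trapped / C = 29.53 / 27.083 = 1.09 cmH2O.

1.1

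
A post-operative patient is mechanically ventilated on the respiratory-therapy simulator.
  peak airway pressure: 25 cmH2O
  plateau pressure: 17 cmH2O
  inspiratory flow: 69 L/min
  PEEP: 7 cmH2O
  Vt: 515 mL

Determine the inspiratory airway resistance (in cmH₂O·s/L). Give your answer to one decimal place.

Flow: 69 L/min ÷ 60 = 1.15 L/s.
Raw = (PIP − Pplat) / flow = (25 − 17) / 1.15 = 8.0 / 1.15 = 6.957 cmH2O·s/L.

7.0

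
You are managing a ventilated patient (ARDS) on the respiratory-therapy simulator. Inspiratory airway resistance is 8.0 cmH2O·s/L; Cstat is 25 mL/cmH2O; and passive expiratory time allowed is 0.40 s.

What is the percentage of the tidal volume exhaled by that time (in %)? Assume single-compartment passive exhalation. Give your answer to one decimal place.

86.5

τ = R × C = 8.0 × 25 mL/cmH2O = 8.0 × 0.025 L/cmH2O = 0.2 s.
Passive exhalation: V(t)/V₀ = e^(−t/τ) = e^(−0.40/0.2) = 0.1353.
Fraction exhaled = 1 − 0.1353 = 0.8647 → 86.47%.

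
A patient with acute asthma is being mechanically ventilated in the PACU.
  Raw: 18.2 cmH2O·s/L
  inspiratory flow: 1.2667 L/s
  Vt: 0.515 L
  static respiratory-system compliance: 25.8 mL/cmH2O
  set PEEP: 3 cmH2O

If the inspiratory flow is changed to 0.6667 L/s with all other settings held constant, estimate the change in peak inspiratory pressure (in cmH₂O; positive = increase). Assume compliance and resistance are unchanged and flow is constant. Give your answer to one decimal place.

PIP = Vt/C + R·V̇ + PEEP (constant-flow equation of motion).
Only the resistive term changes: ΔPIP = R × ΔV̇ = 18.2 × (0.6667 − 1.2667) = 18.2 × -0.6 = -10.92 cmH2O.

-10.9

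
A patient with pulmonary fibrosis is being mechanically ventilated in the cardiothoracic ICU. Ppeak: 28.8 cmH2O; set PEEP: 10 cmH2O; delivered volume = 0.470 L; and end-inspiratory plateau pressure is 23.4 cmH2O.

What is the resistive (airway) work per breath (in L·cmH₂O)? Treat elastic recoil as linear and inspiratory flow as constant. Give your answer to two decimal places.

With constant inspiratory flow the resistive pressure is constant at PIP − Pplat = 28.8 − 23.4 = 5.4 cmH2O, so resistive work = 5.4 × 0.470 = 2.538 L·cmH2O.

2.54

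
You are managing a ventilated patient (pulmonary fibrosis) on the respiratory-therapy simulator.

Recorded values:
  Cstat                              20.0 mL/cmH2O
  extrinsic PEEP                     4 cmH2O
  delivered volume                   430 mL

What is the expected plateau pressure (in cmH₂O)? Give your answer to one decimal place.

25.5

Pplat = PEEP + Vt / Cstat = 4 + 430 / 20.0 = 4 + 21.5 = 25.5 cmH2O.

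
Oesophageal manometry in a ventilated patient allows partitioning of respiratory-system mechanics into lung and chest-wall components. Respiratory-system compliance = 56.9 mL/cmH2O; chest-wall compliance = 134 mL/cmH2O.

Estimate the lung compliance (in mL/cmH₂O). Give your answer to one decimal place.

1/CL = 1/Crs − 1/Ccw.
1/CL = 1/56.9 − 1/134 = 0.01011.
CL = 98.912 mL/cmH2O.

98.9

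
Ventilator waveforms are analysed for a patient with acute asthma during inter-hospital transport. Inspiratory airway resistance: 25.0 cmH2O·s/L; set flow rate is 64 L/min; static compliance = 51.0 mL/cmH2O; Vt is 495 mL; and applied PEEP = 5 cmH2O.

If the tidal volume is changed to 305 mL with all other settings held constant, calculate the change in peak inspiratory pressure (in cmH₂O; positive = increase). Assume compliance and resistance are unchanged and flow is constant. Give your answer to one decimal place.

PIP = Vt/C + R·V̇ + PEEP (constant-flow equation of motion).
Only the elastic term changes: ΔPIP = ΔVt / C = (305 − 495) / 51.0 = -3.725 cmH2O.

-3.7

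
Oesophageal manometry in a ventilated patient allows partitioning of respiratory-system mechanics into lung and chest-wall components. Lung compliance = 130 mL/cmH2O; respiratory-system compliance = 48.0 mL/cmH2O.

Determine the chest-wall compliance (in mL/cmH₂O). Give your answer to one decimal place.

1/Ccw = 1/Crs − 1/CL.
1/Ccw = 1/48.0 − 1/130 = 0.01314.
Ccw = 76.104 mL/cmH2O.

76.1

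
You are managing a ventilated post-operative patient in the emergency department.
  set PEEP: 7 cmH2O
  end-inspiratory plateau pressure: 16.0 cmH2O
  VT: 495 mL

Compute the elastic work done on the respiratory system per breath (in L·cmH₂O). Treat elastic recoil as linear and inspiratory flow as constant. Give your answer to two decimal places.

2.23

Elastic work ≈ ½ × (Pplat − PEEP) × Vt = 0.5 × (16.0 − 7) × 0.495 L = 0.5 × 9.0 × 0.495 = 2.228 L·cmH2O.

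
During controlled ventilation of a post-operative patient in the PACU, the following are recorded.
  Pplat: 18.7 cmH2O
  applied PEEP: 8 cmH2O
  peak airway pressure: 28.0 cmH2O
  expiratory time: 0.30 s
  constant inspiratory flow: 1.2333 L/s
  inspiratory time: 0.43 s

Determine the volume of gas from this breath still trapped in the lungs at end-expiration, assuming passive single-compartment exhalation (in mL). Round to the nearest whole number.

Vt = flow × Ti = 1.2333 L/s × 0.43 s × 1000 mL/L = 530.32 mL.
R = (PIP − Pplat)/V̇ = (28.0 − 18.7) / 1.2333 = 9.3/1.2333 = 7.541 cmH2O·s/L.
C = Vt/(Pplat − PEEP) = 530.32 / (18.7 − 8) = 530.32/10.7 = 49.563 mL/cmH2O.
τ = R × C = 7.541 × 0.04956 L/cmH2O = 0.3737 s.
Fraction remaining = e^(−Te/τ) = e^(−0.30/0.3737) = 0.4481.
Trapped volume = 530.32 × 0.4481 = 237.64 mL.

238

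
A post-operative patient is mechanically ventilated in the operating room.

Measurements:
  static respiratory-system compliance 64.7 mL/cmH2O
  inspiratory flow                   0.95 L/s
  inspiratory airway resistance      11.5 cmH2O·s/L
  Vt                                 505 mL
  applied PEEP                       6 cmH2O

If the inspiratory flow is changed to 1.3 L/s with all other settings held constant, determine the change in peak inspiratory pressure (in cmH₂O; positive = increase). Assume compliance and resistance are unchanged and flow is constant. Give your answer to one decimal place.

4.0

PIP = Vt/C + R·V̇ + PEEP (constant-flow equation of motion).
Only the resistive term changes: ΔPIP = R × ΔV̇ = 11.5 × (1.3 − 0.95) = 11.5 × 0.35 = 4.025 cmH2O.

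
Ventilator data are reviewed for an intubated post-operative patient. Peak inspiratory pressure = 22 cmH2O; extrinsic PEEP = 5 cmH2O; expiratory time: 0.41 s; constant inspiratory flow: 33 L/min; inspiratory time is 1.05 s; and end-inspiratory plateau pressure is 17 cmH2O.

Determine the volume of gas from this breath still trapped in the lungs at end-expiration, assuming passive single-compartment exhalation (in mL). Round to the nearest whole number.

226

Flow: 33 L/min ÷ 60 = 0.55 L/s.
Vt = flow × Ti = 0.55 L/s × 1.05 s × 1000 mL/L = 577.5 mL.
R = (PIP − Pplat)/V̇ = (22 − 17) / 0.55 = 5.0/0.55 = 9.091 cmH2O·s/L.
C = Vt/(Pplat − PEEP) = 577.5 / (17 − 5) = 577.5/12.0 = 48.125 mL/cmH2O.
τ = R × C = 9.091 × 0.04813 L/cmH2O = 0.4375 s.
Fraction remaining = e^(−Te/τ) = e^(−0.41/0.4375) = 0.3917.
Trapped volume = 577.5 × 0.3917 = 226.21 mL.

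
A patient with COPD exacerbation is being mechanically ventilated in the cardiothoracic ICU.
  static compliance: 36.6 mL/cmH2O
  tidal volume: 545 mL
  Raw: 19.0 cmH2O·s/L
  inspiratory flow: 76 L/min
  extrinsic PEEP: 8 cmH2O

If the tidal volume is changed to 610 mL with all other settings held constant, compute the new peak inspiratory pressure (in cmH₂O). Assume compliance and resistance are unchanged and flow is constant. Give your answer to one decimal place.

Flow: 76 L/min ÷ 60 = 1.2667 L/s.
PIP = Vt/C + R·V̇ + PEEP (constant-flow equation of motion).
Only the elastic term changes: ΔPIP = ΔVt / C = (610 − 545) / 36.6 = 1.776 cmH2O.
Original PIP = 545/36.6 + 19.0×1.2667 + 8 = 46.958 cmH2O; new PIP = 46.958 + (1.776) = 48.734 cmH2O.

48.7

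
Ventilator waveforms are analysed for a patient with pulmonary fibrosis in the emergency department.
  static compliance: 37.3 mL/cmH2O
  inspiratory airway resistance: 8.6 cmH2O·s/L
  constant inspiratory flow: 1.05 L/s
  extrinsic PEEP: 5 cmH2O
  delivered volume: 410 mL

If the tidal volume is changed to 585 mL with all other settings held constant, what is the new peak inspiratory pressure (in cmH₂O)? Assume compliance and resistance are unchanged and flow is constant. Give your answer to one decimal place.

PIP = Vt/C + R·V̇ + PEEP (constant-flow equation of motion).
Only the elastic term changes: ΔPIP = ΔVt / C = (585 − 410) / 37.3 = 4.692 cmH2O.
Original PIP = 410/37.3 + 8.6×1.05 + 5 = 25.022 cmH2O; new PIP = 25.022 + (4.692) = 29.714 cmH2O.

29.7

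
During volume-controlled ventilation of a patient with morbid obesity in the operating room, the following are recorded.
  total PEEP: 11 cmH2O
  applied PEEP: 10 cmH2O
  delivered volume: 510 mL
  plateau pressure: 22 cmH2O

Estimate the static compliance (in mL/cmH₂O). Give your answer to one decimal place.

End-expiratory occlusion gives total PEEP = 11 cmH2O (intrinsic PEEP = 11 − 10 = 1). Use total PEEP for the elastic gradient.
Cstat = Vt / (Pplat − PEEPtotal) = 510 / (22 − 11) = 510 / 11.0 = 46.364 mL/cmH2O.

46.4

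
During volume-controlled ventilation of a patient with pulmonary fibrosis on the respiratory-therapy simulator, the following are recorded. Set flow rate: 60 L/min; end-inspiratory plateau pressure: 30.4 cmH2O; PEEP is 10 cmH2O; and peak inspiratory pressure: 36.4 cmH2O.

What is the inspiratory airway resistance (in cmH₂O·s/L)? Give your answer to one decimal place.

Flow: 60 L/min ÷ 60 = 1 L/s.
Raw = (PIP − Pplat) / flow = (36.4 − 30.4) / 1 = 6.0 / 1 = 6.0 cmH2O·s/L.

6.0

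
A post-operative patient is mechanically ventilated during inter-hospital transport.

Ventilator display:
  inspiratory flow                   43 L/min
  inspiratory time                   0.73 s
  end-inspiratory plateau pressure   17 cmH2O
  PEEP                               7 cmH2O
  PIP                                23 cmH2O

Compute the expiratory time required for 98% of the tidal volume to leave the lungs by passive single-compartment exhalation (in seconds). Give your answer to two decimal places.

Flow: 43 L/min ÷ 60 = 0.7167 L/s.
Vt = flow × Ti = 0.7167 L/s × 0.73 s × 1000 mL/L = 523.19 mL.
R = (PIP − Pplat)/V̇ = (23 − 17) / 0.7167 = 6.0/0.7167 = 8.372 cmH2O·s/L.
C = Vt/(Pplat − PEEP) = 523.19 / (17 − 7) = 523.19/10.0 = 52.319 mL/cmH2O.
τ = R × C = 8.372 × 0.05232 L/cmH2O = 0.438 s.
t = −τ·ln(1 − 0.98) = −0.438·ln(0.02) = 1.713 s.

1.71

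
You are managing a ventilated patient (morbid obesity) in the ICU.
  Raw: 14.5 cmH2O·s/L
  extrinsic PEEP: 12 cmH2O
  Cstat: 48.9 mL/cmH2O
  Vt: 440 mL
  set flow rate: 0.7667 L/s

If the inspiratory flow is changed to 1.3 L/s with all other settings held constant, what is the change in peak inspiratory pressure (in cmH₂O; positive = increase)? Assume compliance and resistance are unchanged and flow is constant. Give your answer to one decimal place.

PIP = Vt/C + R·V̇ + PEEP (constant-flow equation of motion).
Only the resistive term changes: ΔPIP = R × ΔV̇ = 14.5 × (1.3 − 0.7667) = 14.5 × 0.5333 = 7.733 cmH2O.

7.7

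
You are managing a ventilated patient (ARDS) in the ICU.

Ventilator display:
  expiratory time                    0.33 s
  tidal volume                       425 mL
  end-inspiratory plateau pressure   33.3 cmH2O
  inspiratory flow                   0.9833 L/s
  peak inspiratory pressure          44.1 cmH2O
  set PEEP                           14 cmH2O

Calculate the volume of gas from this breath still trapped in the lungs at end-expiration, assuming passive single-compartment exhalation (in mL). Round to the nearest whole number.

109

R = (PIP − Pplat)/V̇ = (44.1 − 33.3) / 0.9833 = 10.8/0.9833 = 10.983 cmH2O·s/L.
C = Vt/(Pplat − PEEP) = 425.0 / (33.3 − 14) = 425.0/19.3 = 22.021 mL/cmH2O.
τ = R × C = 10.983 × 0.02202 L/cmH2O = 0.2418 s.
Fraction remaining = e^(−Te/τ) = e^(−0.33/0.2418) = 0.2554.
Trapped volume = 425.0 × 0.2554 = 108.55 mL.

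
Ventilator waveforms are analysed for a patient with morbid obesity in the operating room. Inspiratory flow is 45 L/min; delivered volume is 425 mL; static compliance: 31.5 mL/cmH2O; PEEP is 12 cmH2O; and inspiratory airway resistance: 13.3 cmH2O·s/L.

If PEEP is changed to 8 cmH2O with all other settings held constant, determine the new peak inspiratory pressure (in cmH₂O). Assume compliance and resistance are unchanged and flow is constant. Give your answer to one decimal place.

Flow: 45 L/min ÷ 60 = 0.75 L/s.
PIP = Vt/C + R·V̇ + PEEP (constant-flow equation of motion).
Only the baseline term changes: ΔPIP = ΔPEEP = 8 − 12 = -4.0 cmH2O.
Original PIP = 425/31.5 + 13.3×0.75 + 12 = 35.467 cmH2O; new PIP = 35.467 + (-4.0) = 31.467 cmH2O.

31.5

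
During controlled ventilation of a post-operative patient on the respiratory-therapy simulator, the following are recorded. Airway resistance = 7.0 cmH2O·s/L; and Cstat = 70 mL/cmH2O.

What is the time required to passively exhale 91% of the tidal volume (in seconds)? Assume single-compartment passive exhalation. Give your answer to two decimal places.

τ = R × C = 7.0 × 70 mL/cmH2O = 7.0 × 0.070 L/cmH2O = 0.49 s.
Exhaled fraction f = 1 − e^(−t/τ) → t = −τ·ln(1 − f) = −0.49·ln(0.09) = 1.18 s.

1.18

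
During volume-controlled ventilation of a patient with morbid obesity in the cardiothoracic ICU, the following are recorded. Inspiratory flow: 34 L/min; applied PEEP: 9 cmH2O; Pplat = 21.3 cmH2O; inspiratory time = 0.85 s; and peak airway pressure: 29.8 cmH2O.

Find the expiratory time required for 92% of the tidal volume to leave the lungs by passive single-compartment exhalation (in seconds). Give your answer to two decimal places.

1.48

Flow: 34 L/min ÷ 60 = 0.5667 L/s.
Vt = flow × Ti = 0.5667 L/s × 0.85 s × 1000 mL/L = 481.7 mL.
R = (PIP − Pplat)/V̇ = (29.8 − 21.3) / 0.5667 = 8.5/0.5667 = 14.999 cmH2O·s/L.
C = Vt/(Pplat − PEEP) = 481.7 / (21.3 − 9) = 481.7/12.3 = 39.163 mL/cmH2O.
τ = R × C = 14.999 × 0.03916 L/cmH2O = 0.5874 s.
t = −τ·ln(1 − 0.92) = −0.5874·ln(0.08) = 1.484 s.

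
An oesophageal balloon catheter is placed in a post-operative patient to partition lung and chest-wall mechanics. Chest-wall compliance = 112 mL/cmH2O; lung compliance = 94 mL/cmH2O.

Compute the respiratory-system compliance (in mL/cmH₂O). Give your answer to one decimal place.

Lung and chest wall are elastances in series: 1/Crs = 1/CL + 1/Ccw.
1/Crs = 1/94 + 1/112 = 0.01957.
Crs = 51.099 mL/cmH2O.

51.1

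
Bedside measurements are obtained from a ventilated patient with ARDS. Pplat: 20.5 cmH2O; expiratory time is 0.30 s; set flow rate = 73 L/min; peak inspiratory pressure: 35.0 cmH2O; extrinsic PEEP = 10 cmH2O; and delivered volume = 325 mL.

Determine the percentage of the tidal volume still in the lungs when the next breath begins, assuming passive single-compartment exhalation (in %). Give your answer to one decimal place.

44.3

Flow: 73 L/min ÷ 60 = 1.2167 L/s.
R = (PIP − Pplat)/V̇ = (35.0 − 20.5) / 1.2167 = 14.5/1.2167 = 11.917 cmH2O·s/L.
C = Vt/(Pplat − PEEP) = 325.0 / (20.5 − 10) = 325.0/10.5 = 30.952 mL/cmH2O.
τ = R × C = 11.917 × 0.03095 L/cmH2O = 0.3688 s.
Fraction remaining at end-expiration = e^(−Te/τ) = e^(−0.30/0.3688) = 0.4433 → 44.33%.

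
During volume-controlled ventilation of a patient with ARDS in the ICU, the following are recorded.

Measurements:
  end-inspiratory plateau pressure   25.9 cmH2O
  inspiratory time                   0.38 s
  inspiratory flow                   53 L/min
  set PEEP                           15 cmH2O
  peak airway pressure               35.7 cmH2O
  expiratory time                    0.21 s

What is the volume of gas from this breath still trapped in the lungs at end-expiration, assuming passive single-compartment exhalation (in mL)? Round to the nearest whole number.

Flow: 53 L/min ÷ 60 = 0.8833 L/s.
Vt = flow × Ti = 0.8833 L/s × 0.38 s × 1000 mL/L = 335.65 mL.
R = (PIP − Pplat)/V̇ = (35.7 − 25.9) / 0.8833 = 9.8/0.8833 = 11.095 cmH2O·s/L.
C = Vt/(Pplat − PEEP) = 335.65 / (25.9 − 15) = 335.65/10.9 = 30.794 mL/cmH2O.
τ = R × C = 11.095 × 0.03079 L/cmH2O = 0.3416 s.
Fraction remaining = e^(−Te/τ) = e^(−0.21/0.3416) = 0.5408.
Trapped volume = 335.65 × 0.5408 = 181.52 mL.

182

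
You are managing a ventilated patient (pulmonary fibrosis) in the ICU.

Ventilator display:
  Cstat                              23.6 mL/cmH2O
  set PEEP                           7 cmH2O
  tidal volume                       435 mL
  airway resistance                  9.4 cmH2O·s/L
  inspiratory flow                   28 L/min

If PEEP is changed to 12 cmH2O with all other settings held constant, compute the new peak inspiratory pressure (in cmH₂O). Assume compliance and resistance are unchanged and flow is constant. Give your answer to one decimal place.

34.8

Flow: 28 L/min ÷ 60 = 0.4667 L/s.
PIP = Vt/C + R·V̇ + PEEP (constant-flow equation of motion).
Only the baseline term changes: ΔPIP = ΔPEEP = 12 − 7 = 5.0 cmH2O.
Original PIP = 435/23.6 + 9.4×0.4667 + 7 = 29.819 cmH2O; new PIP = 29.819 + (5.0) = 34.819 cmH2O.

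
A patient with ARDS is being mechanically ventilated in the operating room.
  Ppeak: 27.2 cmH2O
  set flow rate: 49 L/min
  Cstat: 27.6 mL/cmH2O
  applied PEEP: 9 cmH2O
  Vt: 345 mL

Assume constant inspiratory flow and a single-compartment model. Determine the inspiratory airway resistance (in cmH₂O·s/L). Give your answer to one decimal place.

Flow: 49 L/min ÷ 60 = 0.8167 L/s.
Equation of motion (constant flow): PIP = Vt/C + R·V̇ + PEEP.
R·V̇ = PIP − Vt/C − PEEP = 27.2 − 345/27.6 − 9 = 27.2 − 12.5 − 9 = 5.7 cmH2O.
R = 5.7 / 0.8167 = 6.979 cmH2O·s/L.

7.0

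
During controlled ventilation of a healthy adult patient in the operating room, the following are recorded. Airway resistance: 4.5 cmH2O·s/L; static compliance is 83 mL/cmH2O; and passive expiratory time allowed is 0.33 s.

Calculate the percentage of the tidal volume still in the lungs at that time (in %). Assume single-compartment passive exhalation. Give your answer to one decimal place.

41.3

τ = R × C = 4.5 × 83 mL/cmH2O = 4.5 × 0.083 L/cmH2O = 0.3735 s.
Passive exhalation: V(t)/V₀ = e^(−t/τ) = e^(−0.33/0.3735) = 0.4133.
Fraction remaining = 0.4133 → 41.33%.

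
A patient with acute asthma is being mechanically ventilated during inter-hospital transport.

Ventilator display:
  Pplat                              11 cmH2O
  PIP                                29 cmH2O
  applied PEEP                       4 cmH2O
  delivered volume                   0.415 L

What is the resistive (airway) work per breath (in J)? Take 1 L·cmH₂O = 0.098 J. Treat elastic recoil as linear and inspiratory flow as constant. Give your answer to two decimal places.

0.73

With constant inspiratory flow the resistive pressure is constant at PIP − Pplat = 29 − 11 = 18.0 cmH2O, so resistive work = 18.0 × 0.415 = 7.47 L·cmH2O.
× 0.098 J/(L·cmH2O) → 0.7321 J.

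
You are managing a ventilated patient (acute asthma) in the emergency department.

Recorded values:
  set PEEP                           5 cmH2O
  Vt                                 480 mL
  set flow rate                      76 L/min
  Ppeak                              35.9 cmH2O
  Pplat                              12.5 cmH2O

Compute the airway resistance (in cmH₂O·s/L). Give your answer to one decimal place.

18.5

Flow: 76 L/min ÷ 60 = 1.2667 L/s.
Raw = (PIP − Pplat) / flow = (35.9 − 12.5) / 1.2667 = 23.4 / 1.2667 = 18.473 cmH2O·s/L.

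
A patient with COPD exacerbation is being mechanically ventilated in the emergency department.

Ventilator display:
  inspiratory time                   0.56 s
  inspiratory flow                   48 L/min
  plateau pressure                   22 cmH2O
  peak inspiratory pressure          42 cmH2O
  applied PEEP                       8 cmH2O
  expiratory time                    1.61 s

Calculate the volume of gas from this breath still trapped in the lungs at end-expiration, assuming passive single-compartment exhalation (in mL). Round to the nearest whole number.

Flow: 48 L/min ÷ 60 = 0.8 L/s.
Vt = flow × Ti = 0.8 L/s × 0.56 s × 1000 mL/L = 448.0 mL.
R = (PIP − Pplat)/V̇ = (42 − 22) / 0.8 = 20.0/0.8 = 25.0 cmH2O·s/L.
C = Vt/(Pplat − PEEP) = 448.0 / (22 − 8) = 448.0/14.0 = 32.0 mL/cmH2O.
τ = R × C = 25.0 × 0.032 L/cmH2O = 0.8 s.
Fraction remaining = e^(−Te/τ) = e^(−1.61/0.8) = 0.1337.
Trapped volume = 448.0 × 0.1337 = 59.898 mL.

60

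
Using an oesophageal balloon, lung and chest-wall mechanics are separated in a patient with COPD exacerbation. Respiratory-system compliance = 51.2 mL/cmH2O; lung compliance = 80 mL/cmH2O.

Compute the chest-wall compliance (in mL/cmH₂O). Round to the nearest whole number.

1/Ccw = 1/Crs − 1/CL.
1/Ccw = 1/51.2 − 1/80 = 0.007031.
Ccw = 142.23 mL/cmH2O.

142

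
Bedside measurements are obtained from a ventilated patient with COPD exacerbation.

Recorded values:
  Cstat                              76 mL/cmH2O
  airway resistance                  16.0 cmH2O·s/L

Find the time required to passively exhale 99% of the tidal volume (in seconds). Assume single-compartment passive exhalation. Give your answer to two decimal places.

5.60

τ = R × C = 16.0 × 76 mL/cmH2O = 16.0 × 0.076 L/cmH2O = 1.216 s.
Exhaled fraction f = 1 − e^(−t/τ) → t = −τ·ln(1 − f) = −1.216·ln(0.01) = 5.6 s.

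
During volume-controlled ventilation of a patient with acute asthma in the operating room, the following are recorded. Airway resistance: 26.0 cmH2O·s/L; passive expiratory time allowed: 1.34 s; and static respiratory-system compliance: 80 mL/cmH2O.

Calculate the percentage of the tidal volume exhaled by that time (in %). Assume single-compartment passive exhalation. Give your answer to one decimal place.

47.5

τ = R × C = 26.0 × 80 mL/cmH2O = 26.0 × 0.080 L/cmH2O = 2.08 s.
Passive exhalation: V(t)/V₀ = e^(−t/τ) = e^(−1.34/2.08) = 0.5251.
Fraction exhaled = 1 − 0.5251 = 0.4749 → 47.49%.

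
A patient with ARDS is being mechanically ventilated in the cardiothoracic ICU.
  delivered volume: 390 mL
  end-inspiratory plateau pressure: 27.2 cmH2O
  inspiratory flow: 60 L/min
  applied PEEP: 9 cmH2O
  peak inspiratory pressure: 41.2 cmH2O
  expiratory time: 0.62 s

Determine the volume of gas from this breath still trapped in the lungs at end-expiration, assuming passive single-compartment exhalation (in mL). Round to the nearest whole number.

49

Flow: 60 L/min ÷ 60 = 1 L/s.
R = (PIP − Pplat)/V̇ = (41.2 − 27.2) / 1 = 14.0/1 = 14.0 cmH2O·s/L.
C = Vt/(Pplat − PEEP) = 390.0 / (27.2 − 9) = 390.0/18.2 = 21.429 mL/cmH2O.
τ = R × C = 14.0 × 0.02143 L/cmH2O = 0.3 s.
Fraction remaining = e^(−Te/τ) = e^(−0.62/0.3) = 0.1266.
Trapped volume = 390.0 × 0.1266 = 49.374 mL.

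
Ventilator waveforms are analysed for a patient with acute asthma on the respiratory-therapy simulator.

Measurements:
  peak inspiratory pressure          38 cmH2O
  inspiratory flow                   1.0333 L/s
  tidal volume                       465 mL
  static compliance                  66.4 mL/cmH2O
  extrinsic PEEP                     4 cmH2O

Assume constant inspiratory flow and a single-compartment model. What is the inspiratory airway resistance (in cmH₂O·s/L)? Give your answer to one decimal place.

Equation of motion (constant flow): PIP = Vt/C + R·V̇ + PEEP.
R·V̇ = PIP − Vt/C − PEEP = 38 − 465/66.4 − 4 = 38 − 7.003 − 4 = 26.997 cmH2O.
R = 26.997 / 1.0333 = 26.127 cmH2O·s/L.

26.1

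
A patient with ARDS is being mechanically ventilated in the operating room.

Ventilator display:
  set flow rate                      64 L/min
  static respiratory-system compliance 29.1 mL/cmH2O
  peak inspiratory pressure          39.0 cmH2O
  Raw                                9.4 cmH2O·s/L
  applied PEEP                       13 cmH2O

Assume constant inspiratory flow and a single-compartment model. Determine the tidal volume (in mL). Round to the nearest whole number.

465

Flow: 64 L/min ÷ 60 = 1.0667 L/s.
Equation of motion (constant flow): PIP = Vt/C + R·V̇ + PEEP.
Vt/C = PIP − R·V̇ − PEEP = 39.0 − 10.027 − 13 = 15.973 cmH2O.
Vt = C × 15.973 = 29.1 × 15.973 = 464.81 mL.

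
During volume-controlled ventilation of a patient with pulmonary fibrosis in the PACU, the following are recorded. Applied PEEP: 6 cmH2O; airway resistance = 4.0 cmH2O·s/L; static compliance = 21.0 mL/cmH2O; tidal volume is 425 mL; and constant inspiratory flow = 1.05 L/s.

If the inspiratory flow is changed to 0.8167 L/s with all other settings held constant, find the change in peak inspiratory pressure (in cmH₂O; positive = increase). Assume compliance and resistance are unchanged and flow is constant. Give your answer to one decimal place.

PIP = Vt/C + R·V̇ + PEEP (constant-flow equation of motion).
Only the resistive term changes: ΔPIP = R × ΔV̇ = 4.0 × (0.8167 − 1.05) = 4.0 × -0.2333 = -0.9332 cmH2O.

-0.9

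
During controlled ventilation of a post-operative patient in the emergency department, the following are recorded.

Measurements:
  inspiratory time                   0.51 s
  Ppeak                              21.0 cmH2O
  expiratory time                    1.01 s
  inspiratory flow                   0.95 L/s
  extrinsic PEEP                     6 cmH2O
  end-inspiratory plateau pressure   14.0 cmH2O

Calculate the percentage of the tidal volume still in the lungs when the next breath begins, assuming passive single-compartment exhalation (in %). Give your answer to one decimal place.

Vt = flow × Ti = 0.95 L/s × 0.51 s × 1000 mL/L = 484.5 mL.
R = (PIP − Pplat)/V̇ = (21.0 − 14.0) / 0.95 = 7.0/0.95 = 7.368 cmH2O·s/L.
C = Vt/(Pplat − PEEP) = 484.5 / (14.0 − 6) = 484.5/8.0 = 60.563 mL/cmH2O.
τ = R × C = 7.368 × 0.06056 L/cmH2O = 0.4462 s.
Fraction remaining at end-expiration = e^(−Te/τ) = e^(−1.01/0.4462) = 0.104 → 10.4%.

10.4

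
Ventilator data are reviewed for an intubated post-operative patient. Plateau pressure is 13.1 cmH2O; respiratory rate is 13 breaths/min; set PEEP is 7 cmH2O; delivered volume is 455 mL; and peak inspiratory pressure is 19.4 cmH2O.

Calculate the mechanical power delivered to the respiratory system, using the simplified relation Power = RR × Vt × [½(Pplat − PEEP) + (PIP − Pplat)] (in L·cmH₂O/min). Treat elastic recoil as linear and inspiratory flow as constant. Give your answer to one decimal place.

Per-breath work = Vt × [½(Pplat−PEEP) + (PIP−Pplat)] = 0.455 × [0.5×6.1 + 6.3] = 0.455 × 9.35 = 4.254 L·cmH2O.
Power = 13 × 4.254 = 55.302 L·cmH2O/min.

55.3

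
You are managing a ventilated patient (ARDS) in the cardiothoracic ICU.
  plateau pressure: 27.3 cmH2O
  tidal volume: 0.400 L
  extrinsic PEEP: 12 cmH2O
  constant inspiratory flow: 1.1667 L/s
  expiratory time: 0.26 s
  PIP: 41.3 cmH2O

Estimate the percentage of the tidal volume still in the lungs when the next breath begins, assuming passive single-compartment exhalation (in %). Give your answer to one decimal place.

R = (PIP − Pplat)/V̇ = (41.3 − 27.3) / 1.1667 = 14.0/1.1667 = 12.0 cmH2O·s/L.
C = Vt/(Pplat − PEEP) = 400.0 / (27.3 − 12) = 400.0/15.3 = 26.144 mL/cmH2O.
τ = R × C = 12.0 × 0.02614 L/cmH2O = 0.3137 s.
Fraction remaining at end-expiration = e^(−Te/τ) = e^(−0.26/0.3137) = 0.4366 → 43.66%.

43.7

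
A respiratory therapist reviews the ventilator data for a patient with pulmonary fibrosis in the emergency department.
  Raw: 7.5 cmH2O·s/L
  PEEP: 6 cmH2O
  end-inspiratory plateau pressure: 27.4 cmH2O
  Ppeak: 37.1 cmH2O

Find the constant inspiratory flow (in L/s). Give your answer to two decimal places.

flow = (PIP − Pplat) / Raw = 9.7 / 7.5 = 1.293 L/s.

1.29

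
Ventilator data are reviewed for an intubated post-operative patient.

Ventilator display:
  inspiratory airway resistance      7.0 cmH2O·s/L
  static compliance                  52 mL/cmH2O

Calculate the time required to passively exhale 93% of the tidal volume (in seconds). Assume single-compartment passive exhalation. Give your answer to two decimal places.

0.97

τ = R × C = 7.0 × 52 mL/cmH2O = 7.0 × 0.052 L/cmH2O = 0.364 s.
Exhaled fraction f = 1 − e^(−t/τ) → t = −τ·ln(1 − f) = −0.364·ln(0.07) = 0.968 s.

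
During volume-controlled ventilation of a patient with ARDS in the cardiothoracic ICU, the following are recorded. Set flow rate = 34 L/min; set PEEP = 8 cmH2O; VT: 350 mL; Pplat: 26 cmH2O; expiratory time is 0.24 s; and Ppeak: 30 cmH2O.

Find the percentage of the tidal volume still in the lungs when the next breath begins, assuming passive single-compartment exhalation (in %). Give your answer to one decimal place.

17.4

Flow: 34 L/min ÷ 60 = 0.5667 L/s.
R = (PIP − Pplat)/V̇ = (30 − 26) / 0.5667 = 4.0/0.5667 = 7.058 cmH2O·s/L.
C = Vt/(Pplat − PEEP) = 350.0 / (26 − 8) = 350.0/18.0 = 19.444 mL/cmH2O.
τ = R × C = 7.058 × 0.01944 L/cmH2O = 0.1372 s.
Fraction remaining at end-expiration = e^(−Te/τ) = e^(−0.24/0.1372) = 0.1739 → 17.39%.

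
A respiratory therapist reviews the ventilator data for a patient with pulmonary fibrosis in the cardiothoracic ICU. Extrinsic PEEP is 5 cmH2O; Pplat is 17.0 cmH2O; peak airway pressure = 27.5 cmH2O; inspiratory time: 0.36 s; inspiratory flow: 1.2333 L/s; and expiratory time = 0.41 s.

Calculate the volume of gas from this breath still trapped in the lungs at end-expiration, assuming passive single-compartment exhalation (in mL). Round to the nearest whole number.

Vt = flow × Ti = 1.2333 L/s × 0.36 s × 1000 mL/L = 443.99 mL.
R = (PIP − Pplat)/V̇ = (27.5 − 17.0) / 1.2333 = 10.5/1.2333 = 8.514 cmH2O·s/L.
C = Vt/(Pplat − PEEP) = 443.99 / (17.0 − 5) = 443.99/12.0 = 36.999 mL/cmH2O.
τ = R × C = 8.514 × 0.037 L/cmH2O = 0.315 s.
Fraction remaining = e^(−Te/τ) = e^(−0.41/0.315) = 0.2721.
Trapped volume = 443.99 × 0.2721 = 120.81 mL.

121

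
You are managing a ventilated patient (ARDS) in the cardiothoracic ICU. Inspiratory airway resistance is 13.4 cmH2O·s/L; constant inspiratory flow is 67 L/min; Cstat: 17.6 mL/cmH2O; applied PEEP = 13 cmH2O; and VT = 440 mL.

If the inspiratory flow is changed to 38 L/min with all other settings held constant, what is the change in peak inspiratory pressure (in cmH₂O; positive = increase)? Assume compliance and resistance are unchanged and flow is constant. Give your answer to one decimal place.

-6.5

Flow: 67 L/min ÷ 60 = 1.1167 L/s.
New flow: 38 L/min ÷ 60 = 0.6333 L/s.
PIP = Vt/C + R·V̇ + PEEP (constant-flow equation of motion).
Only the resistive term changes: ΔPIP = R × ΔV̇ = 13.4 × (0.6333 − 1.1167) = 13.4 × -0.4834 = -6.478 cmH2O.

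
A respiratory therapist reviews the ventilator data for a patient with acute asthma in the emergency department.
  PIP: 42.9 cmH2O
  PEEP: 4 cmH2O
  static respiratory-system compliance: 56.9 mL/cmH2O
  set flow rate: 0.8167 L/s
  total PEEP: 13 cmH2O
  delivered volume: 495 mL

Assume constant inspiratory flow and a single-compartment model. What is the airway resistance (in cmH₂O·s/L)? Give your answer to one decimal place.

26.0

Total PEEP = 13 cmH2O (set 4 + intrinsic 9); this is the baseline alveolar pressure.
Equation of motion (constant flow): PIP = Vt/C + R·V̇ + PEEP.
R·V̇ = PIP − Vt/C − PEEP = 42.9 − 495/56.9 − 13 = 42.9 − 8.699 − 13 = 21.201 cmH2O.
R = 21.201 / 0.8167 = 25.959 cmH2O·s/L.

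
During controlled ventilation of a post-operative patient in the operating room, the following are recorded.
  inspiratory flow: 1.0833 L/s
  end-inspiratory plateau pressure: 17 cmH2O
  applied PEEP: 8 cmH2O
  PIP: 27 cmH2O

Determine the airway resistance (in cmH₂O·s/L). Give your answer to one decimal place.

Raw = (PIP − Pplat) / flow = (27 − 17) / 1.0833 = 10.0 / 1.0833 = 9.231 cmH2O·s/L.

9.2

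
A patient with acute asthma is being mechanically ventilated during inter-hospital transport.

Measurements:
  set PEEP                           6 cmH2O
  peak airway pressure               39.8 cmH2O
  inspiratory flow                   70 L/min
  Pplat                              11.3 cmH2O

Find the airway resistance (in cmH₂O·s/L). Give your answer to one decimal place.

24.4

Flow: 70 L/min ÷ 60 = 1.1667 L/s.
Raw = (PIP − Pplat) / flow = (39.8 − 11.3) / 1.1667 = 28.5 / 1.1667 = 24.428 cmH2O·s/L.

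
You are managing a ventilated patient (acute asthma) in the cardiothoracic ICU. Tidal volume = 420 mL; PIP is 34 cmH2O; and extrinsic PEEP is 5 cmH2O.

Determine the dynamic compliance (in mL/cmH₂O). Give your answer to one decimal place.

14.5

Dynamic compliance = Vt / (PIP − PEEP) = 420 / (34 − 5) = 420 / 29.0 = 14.483 mL/cmH2O.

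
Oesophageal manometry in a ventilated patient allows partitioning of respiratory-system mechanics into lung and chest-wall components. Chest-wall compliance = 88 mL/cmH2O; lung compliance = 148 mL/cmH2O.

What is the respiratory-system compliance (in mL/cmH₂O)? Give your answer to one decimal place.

Lung and chest wall are elastances in series: 1/Crs = 1/CL + 1/Ccw.
1/Crs = 1/148 + 1/88 = 0.01812.
Crs = 55.188 mL/cmH2O.

55.2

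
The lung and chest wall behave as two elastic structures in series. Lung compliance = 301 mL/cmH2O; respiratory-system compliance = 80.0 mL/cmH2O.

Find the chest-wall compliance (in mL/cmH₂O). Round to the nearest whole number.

1/Ccw = 1/Crs − 1/CL.
1/Ccw = 1/80.0 − 1/301 = 0.009178.
Ccw = 108.96 mL/cmH2O.

109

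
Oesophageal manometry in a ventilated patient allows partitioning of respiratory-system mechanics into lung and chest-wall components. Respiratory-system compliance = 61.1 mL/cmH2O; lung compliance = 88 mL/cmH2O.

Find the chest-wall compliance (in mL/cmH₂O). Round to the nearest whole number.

200

1/Ccw = 1/Crs − 1/CL.
1/Ccw = 1/61.1 − 1/88 = 0.005003.
Ccw = 199.88 mL/cmH2O.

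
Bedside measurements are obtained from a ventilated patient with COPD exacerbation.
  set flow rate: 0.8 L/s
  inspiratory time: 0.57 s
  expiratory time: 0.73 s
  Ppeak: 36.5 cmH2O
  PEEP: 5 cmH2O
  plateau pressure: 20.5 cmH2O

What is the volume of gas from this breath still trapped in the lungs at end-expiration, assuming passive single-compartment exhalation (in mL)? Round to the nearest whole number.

Vt = flow × Ti = 0.8 L/s × 0.57 s × 1000 mL/L = 456.0 mL.
R = (PIP − Pplat)/V̇ = (36.5 − 20.5) / 0.8 = 16.0/0.8 = 20.0 cmH2O·s/L.
C = Vt/(Pplat − PEEP) = 456.0 / (20.5 − 5) = 456.0/15.5 = 29.419 mL/cmH2O.
τ = R × C = 20.0 × 0.02942 L/cmH2O = 0.5884 s.
Fraction remaining = e^(−Te/τ) = e^(−0.73/0.5884) = 0.2892.
Trapped volume = 456.0 × 0.2892 = 131.88 mL.

132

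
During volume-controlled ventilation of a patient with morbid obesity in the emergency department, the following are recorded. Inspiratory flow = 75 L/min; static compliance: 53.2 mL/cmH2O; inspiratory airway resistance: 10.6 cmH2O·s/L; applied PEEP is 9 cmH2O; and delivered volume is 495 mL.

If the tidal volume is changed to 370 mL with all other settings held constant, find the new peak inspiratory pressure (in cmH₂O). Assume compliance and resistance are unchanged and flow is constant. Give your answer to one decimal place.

Flow: 75 L/min ÷ 60 = 1.25 L/s.
PIP = Vt/C + R·V̇ + PEEP (constant-flow equation of motion).
Only the elastic term changes: ΔPIP = ΔVt / C = (370 − 495) / 53.2 = -2.35 cmH2O.
Original PIP = 495/53.2 + 10.6×1.25 + 9 = 31.555 cmH2O; new PIP = 31.555 + (-2.35) = 29.205 cmH2O.

29.2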